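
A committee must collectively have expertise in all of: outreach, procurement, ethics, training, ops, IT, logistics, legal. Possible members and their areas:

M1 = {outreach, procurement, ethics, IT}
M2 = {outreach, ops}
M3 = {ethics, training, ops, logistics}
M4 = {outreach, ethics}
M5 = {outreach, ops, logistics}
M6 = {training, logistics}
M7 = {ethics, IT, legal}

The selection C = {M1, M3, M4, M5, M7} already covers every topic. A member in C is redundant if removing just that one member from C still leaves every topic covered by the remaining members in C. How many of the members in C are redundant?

Drop M1: procurement uncovered — not redundant.
Drop M3: training uncovered — not redundant.
Drop M4: the rest still cover every topic — redundant.
Drop M5: the rest still cover every topic — redundant.
Drop M7: legal uncovered — not redundant.
2 redundant: M4, M5.

2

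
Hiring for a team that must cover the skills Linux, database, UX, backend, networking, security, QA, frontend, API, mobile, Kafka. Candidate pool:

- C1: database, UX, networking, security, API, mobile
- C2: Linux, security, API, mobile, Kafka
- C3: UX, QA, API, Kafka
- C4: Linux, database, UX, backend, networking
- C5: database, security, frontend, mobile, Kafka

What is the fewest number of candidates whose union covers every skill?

3

C3, C4, C5 together cover {Linux, database, UX, backend, networking, security, QA, frontend, API, mobile, Kafka} — every skill.
No 2 of the 5 candidates cover everything (all 10 pairs fall short), so 3 is minimum.
Greedy (largest uncovered first) would take C1, C2, C3, C4, C5 — 5 candidates — but 3 suffice.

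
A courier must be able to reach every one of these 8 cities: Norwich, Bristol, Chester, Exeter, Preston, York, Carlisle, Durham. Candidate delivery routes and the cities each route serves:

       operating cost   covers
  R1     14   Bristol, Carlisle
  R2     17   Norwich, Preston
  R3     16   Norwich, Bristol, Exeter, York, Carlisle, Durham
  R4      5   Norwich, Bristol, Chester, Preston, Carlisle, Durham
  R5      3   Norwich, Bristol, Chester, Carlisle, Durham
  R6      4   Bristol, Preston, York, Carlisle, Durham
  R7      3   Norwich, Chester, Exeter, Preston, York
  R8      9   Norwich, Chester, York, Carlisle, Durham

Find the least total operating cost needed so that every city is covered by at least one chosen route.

6

R5, R7 cover every city at operating cost 3 + 3 = 6.
Any cover uses at least 2 routes; among all covering selections none totals below 6.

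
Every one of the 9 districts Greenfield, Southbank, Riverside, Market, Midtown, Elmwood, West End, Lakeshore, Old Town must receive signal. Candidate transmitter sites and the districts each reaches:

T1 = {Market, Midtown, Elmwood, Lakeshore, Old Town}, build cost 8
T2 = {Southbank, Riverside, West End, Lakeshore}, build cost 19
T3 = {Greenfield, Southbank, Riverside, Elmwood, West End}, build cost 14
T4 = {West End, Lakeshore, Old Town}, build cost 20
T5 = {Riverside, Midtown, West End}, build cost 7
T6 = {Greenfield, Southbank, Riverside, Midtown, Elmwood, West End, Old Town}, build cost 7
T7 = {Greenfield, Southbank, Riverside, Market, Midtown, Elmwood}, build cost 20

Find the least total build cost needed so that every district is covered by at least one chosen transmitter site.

15

T1, T6 cover every district at build cost 8 + 7 = 15.
Any cover uses at least 2 transmitter sites; among all covering selections none totals below 15.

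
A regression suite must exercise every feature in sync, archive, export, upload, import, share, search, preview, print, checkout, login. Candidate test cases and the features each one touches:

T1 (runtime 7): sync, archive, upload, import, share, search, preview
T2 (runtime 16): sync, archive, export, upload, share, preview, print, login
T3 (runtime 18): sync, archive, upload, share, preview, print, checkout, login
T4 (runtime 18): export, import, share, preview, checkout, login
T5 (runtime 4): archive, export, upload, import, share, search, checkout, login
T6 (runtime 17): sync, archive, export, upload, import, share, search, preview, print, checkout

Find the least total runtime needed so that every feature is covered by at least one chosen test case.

20

T2, T5 cover every feature at runtime 16 + 4 = 20.
Any cover uses at least 2 test cases; among all covering selections none totals below 20.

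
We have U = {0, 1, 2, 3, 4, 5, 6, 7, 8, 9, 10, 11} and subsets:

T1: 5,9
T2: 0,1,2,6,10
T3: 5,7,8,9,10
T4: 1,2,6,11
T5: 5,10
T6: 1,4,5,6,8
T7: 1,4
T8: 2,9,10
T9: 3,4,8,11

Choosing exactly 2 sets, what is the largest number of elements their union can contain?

9

Choosing T2, T3 covers {0, 1, 2, 5, 6, 7, 8, 9, 10} — 9 elements.
No choice of 2 sets does better; here 3, 4, 11 are left uncovered.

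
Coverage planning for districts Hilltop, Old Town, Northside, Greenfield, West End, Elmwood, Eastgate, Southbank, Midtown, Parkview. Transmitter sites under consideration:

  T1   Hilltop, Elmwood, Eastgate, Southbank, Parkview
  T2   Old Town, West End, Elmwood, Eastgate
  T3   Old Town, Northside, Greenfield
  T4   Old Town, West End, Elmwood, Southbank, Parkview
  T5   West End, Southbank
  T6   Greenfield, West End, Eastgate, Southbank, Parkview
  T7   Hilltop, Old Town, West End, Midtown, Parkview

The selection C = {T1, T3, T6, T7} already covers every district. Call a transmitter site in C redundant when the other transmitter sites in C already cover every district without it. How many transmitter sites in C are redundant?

1

Drop T1: Elmwood uncovered — not redundant.
Drop T3: Northside uncovered — not redundant.
Drop T6: the rest still cover every district — redundant.
Drop T7: Midtown uncovered — not redundant.
1 redundant: T6.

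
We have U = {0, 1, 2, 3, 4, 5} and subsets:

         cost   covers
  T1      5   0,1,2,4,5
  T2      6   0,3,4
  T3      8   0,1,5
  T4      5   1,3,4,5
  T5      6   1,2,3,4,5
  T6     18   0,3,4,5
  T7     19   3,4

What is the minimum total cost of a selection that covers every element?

10

T1, T4 cover every element at cost 5 + 5 = 10.
Any cover uses at least 2 sets; among all covering selections none totals below 10.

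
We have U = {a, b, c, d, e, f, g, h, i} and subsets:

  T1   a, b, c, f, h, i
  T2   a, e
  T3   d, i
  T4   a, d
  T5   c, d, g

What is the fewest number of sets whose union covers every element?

T1, T2, T5 together cover {a, b, c, d, e, f, g, h, i} — every element.
No 2 of the 5 sets cover everything (all 10 pairs fall short), so 3 is minimum.

3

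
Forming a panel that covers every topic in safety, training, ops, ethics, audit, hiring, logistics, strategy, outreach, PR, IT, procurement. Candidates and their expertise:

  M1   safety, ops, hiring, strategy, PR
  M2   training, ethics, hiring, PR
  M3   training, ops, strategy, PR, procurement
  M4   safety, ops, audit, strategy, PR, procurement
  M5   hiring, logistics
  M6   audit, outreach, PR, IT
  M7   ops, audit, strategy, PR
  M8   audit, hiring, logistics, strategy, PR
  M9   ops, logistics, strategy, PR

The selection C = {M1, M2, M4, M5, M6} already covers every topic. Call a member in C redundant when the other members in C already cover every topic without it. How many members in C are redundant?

Drop M1: the rest still cover every topic — redundant.
Drop M2: training, ethics uncovered — not redundant.
Drop M4: procurement uncovered — not redundant.
Drop M5: logistics uncovered — not redundant.
Drop M6: outreach, IT uncovered — not redundant.
1 redundant: M1.

1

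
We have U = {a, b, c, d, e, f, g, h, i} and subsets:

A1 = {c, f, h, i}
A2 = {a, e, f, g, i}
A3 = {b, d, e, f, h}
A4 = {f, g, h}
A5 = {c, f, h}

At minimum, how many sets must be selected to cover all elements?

3

A1, A2, A3 together cover {a, b, c, d, e, f, g, h, i} — every element.
No 2 of the 5 sets cover everything (all 10 pairs fall short), so 3 is minimum.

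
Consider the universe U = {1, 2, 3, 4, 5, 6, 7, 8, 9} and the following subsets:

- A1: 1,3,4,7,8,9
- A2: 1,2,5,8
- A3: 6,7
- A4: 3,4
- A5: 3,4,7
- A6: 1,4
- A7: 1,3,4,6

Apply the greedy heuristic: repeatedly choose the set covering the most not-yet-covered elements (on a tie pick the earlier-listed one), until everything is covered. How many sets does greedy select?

3

Pick 1: A1 covers 6 new elements (1, 3, 4, 7, 8, 9).
Pick 2: A2 covers 2 new elements (2, 5).
Pick 3: A3 covers 1 new elements (6).
Greedy uses 3 sets.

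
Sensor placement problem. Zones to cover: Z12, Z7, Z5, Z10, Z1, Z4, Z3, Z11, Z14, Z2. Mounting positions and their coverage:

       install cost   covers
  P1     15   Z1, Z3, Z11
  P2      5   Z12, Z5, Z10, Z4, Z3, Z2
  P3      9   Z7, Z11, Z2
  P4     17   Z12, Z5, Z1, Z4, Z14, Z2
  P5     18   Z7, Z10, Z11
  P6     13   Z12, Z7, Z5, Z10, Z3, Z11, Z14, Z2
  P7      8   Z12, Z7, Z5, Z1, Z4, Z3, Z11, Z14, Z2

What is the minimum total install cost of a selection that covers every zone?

P2, P7 cover every zone at install cost 5 + 8 = 13.
Any cover uses at least 2 sensor positions; among all covering selections none totals below 13.

13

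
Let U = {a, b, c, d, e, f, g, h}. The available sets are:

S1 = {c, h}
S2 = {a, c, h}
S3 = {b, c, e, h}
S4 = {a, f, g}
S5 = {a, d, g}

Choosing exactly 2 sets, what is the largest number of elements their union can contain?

Choosing S3, S4 covers {a, b, c, e, f, g, h} — 7 elements.
No choice of 2 sets does better; here d is left uncovered.

7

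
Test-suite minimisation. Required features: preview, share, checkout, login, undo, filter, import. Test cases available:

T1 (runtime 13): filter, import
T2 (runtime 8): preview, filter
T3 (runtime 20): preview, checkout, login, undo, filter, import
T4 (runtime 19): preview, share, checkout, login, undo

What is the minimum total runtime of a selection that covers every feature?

T1, T4 cover every feature at runtime 13 + 19 = 32.
Any cover uses at least 2 test cases; among all covering selections none totals below 32.

32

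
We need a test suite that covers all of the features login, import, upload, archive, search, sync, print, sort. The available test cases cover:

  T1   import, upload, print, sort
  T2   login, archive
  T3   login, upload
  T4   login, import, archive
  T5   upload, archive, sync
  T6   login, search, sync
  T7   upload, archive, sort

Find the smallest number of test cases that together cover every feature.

T1, T2, T6 together cover {login, import, upload, archive, search, sync, print, sort} — every feature.
No 2 of the 7 test cases cover everything (all 21 pairs fall short), so 3 is minimum.

3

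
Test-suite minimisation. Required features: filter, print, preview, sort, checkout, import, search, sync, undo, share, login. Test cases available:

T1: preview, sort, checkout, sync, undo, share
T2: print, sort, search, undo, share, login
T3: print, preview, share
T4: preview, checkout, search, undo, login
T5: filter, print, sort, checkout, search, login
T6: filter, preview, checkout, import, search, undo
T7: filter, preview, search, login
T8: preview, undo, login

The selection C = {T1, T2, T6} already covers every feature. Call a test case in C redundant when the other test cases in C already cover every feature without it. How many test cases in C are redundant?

0

Drop T1: sync uncovered — not redundant.
Drop T2: print, login uncovered — not redundant.
Drop T6: filter, import uncovered — not redundant.
None of the test cases in C is redundant.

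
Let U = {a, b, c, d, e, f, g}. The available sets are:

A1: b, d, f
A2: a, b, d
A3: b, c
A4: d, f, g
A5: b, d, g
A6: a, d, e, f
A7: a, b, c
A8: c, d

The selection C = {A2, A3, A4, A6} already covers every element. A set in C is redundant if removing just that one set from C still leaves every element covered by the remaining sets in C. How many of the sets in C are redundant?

Drop A2: the rest still cover every element — redundant.
Drop A3: c uncovered — not redundant.
Drop A4: g uncovered — not redundant.
Drop A6: e uncovered — not redundant.
1 redundant: A2.

1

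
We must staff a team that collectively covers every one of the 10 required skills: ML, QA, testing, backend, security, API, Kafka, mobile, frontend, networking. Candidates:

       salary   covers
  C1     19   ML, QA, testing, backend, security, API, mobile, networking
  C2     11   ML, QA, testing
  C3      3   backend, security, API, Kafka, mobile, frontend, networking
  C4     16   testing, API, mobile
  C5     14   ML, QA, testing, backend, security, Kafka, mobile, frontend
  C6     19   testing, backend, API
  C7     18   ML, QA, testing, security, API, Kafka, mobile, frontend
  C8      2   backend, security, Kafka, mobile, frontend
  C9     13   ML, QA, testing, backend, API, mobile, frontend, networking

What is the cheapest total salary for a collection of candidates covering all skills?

C2, C3 cover every skill at salary 11 + 3 = 14.
Any cover uses at least 2 candidates; among all covering selections none totals below 14.
Greedy by coverage-per-salary would pick C8, C3, C2 for 16 — worse than the optimum 14.

14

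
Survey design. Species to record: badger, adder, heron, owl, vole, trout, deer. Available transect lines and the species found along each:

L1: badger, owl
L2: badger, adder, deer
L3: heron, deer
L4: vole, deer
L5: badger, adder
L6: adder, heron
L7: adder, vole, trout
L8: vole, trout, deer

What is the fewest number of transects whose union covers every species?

L1, L3, L7 together cover {badger, adder, heron, owl, vole, trout, deer} — every species.
No 2 of the 8 transects cover everything (all 28 pairs fall short), so 3 is minimum.

3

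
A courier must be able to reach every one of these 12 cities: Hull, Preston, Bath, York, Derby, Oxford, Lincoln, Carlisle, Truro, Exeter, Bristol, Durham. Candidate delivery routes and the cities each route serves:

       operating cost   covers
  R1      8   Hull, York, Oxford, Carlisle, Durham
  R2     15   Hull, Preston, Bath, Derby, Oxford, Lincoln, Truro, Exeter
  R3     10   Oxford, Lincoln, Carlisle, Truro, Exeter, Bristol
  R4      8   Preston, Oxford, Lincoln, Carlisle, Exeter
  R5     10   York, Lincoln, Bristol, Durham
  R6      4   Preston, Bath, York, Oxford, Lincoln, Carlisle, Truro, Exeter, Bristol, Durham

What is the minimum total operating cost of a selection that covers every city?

R2, R6 cover every city at operating cost 15 + 4 = 19.
Any cover uses at least 2 routes; among all covering selections none totals below 19.

19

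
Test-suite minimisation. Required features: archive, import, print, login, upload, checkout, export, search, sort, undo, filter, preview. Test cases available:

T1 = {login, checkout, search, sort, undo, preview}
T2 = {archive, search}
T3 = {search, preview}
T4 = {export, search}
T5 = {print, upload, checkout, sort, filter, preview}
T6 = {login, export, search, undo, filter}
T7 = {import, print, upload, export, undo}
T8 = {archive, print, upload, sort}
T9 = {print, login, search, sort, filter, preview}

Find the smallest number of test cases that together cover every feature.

T1, T2, T5, T7 together cover {archive, import, print, login, upload, checkout, export, search, sort, undo, filter, preview} — every feature.
No 3 of the 9 test cases cover everything (all 84 triples fall short), so 4 is minimum.

4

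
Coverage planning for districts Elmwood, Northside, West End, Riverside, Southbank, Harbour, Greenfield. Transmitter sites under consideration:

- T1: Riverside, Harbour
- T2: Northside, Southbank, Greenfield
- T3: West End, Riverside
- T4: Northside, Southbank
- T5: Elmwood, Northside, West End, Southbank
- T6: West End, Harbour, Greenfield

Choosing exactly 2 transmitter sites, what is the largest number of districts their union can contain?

Choosing T1, T5 covers {Elmwood, Northside, West End, Riverside, Southbank, Harbour} — 6 districts.
No choice of 2 transmitter sites does better; here Greenfield is left uncovered.

6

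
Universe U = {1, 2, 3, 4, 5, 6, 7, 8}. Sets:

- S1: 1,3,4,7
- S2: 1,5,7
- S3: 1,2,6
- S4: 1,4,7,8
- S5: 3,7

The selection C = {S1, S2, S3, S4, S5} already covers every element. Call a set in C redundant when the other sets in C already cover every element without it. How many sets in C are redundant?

2

Drop S1: the rest still cover every element — redundant.
Drop S2: 5 uncovered — not redundant.
Drop S3: 2, 6 uncovered — not redundant.
Drop S4: 8 uncovered — not redundant.
Drop S5: the rest still cover every element — redundant.
2 redundant: S1, S5.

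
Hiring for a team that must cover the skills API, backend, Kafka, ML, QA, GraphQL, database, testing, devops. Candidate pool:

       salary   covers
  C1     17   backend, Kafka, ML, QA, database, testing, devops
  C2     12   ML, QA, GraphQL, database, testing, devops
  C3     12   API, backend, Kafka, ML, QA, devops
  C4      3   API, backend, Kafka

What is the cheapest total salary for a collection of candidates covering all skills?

C2, C4 cover every skill at salary 12 + 3 = 15.
Any cover uses at least 2 candidates; among all covering selections none totals below 15.

15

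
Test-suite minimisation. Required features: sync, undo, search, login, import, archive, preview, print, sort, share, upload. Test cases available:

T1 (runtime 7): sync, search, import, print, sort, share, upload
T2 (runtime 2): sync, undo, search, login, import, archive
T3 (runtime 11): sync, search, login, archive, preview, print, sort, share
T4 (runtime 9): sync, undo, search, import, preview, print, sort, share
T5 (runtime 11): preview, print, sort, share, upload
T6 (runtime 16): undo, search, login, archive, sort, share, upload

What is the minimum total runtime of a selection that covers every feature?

T2, T5 cover every feature at runtime 2 + 11 = 13.
Any cover uses at least 2 test cases; among all covering selections none totals below 13.

13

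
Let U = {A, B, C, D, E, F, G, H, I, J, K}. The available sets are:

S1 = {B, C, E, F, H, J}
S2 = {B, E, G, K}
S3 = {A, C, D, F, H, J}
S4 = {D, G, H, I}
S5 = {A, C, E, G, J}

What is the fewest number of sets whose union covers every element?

3

S2, S3, S4 together cover {A, B, C, D, E, F, G, H, I, J, K} — every element.
No 2 of the 5 sets cover everything (all 10 pairs fall short), so 3 is minimum.
Greedy (largest uncovered first) would take S1, S4, S2, S3 — 4 sets — but 3 suffice.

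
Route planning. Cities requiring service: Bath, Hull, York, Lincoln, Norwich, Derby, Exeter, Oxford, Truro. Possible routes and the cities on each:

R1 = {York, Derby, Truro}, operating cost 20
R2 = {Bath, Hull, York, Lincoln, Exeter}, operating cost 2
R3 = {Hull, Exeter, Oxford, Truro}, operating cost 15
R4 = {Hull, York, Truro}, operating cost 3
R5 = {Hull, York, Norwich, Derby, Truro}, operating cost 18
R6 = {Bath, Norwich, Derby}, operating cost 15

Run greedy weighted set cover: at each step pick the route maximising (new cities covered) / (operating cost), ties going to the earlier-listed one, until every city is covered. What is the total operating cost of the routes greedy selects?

Pick 1: R2 adds 5 new (Bath, Hull, York, Lincoln, Exeter) at operating cost 2 (ratio 5/2).
Pick 2: R4 adds 1 new (Truro) at operating cost 3 (ratio 1/3).
Pick 3: R6 adds 2 new (Norwich, Derby) at operating cost 15 (ratio 2/15).
Pick 4: R3 adds 1 new (Oxford) at operating cost 15 (ratio 1/15).
Greedy total operating cost: 2 + 3 + 15 + 15 = 35. (The true optimum is 32, so greedy overshoots here.)

35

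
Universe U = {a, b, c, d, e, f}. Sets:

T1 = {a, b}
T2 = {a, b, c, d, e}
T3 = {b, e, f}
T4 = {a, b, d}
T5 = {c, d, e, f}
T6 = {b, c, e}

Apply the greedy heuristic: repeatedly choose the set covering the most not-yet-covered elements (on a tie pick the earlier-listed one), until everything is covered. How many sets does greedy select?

Pick 1: T2 covers 5 new elements (a, b, c, d, e).
Pick 2: T3 covers 1 new elements (f).
Greedy uses 2 sets.

2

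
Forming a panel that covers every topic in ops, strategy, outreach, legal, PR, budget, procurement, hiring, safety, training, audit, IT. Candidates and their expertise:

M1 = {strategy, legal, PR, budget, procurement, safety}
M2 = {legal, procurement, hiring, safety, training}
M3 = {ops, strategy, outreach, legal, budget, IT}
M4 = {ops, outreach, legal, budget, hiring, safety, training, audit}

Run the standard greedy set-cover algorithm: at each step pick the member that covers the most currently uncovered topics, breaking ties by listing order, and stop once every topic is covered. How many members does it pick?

3

Pick 1: M4 covers 8 new topics (ops, outreach, legal, budget, hiring, safety, training, audit).
Pick 2: M1 covers 3 new topics (strategy, PR, procurement).
Pick 3: M3 covers 1 new topics (IT).
Greedy uses 3 members.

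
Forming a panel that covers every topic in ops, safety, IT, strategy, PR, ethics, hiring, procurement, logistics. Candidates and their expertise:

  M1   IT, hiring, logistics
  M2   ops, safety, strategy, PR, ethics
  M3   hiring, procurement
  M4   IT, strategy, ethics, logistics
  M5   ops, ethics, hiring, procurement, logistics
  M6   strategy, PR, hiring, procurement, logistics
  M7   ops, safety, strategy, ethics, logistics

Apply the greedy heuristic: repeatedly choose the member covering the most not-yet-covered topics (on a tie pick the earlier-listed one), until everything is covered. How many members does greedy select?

3

Pick 1: M2 covers 5 new topics (ops, safety, strategy, PR, ethics).
Pick 2: M1 covers 3 new topics (IT, hiring, logistics).
Pick 3: M3 covers 1 new topics (procurement).
Greedy uses 3 members.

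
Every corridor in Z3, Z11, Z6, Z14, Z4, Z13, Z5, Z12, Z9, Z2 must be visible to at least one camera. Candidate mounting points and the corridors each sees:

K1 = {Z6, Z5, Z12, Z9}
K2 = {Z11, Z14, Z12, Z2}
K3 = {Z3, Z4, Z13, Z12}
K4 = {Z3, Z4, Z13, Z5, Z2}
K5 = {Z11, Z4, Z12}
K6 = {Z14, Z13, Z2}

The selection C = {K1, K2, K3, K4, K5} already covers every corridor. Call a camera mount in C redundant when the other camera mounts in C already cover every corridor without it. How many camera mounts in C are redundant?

3

Drop K1: Z6, Z9 uncovered — not redundant.
Drop K2: Z14 uncovered — not redundant.
Drop K3: the rest still cover every corridor — redundant.
Drop K4: the rest still cover every corridor — redundant.
Drop K5: the rest still cover every corridor — redundant.
3 redundant: K3, K4, K5.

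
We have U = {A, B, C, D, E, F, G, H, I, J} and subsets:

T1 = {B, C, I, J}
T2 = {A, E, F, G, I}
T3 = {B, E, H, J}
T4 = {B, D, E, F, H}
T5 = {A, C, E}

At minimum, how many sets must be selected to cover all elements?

T1, T2, T4 together cover {A, B, C, D, E, F, G, H, I, J} — every element.
No 2 of the 5 sets cover everything (all 10 pairs fall short), so 3 is minimum.

3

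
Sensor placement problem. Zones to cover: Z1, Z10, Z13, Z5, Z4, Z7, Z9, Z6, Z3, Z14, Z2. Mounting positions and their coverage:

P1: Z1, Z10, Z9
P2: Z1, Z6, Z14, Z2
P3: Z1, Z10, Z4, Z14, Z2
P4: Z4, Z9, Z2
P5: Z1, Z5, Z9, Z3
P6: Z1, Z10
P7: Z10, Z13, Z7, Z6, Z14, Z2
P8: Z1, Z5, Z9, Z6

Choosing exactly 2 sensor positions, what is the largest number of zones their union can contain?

10

Choosing P5, P7 covers {Z1, Z10, Z13, Z5, Z7, Z9, Z6, Z3, Z14, Z2} — 10 zones.
No choice of 2 sensor positions does better; here Z4 is left uncovered.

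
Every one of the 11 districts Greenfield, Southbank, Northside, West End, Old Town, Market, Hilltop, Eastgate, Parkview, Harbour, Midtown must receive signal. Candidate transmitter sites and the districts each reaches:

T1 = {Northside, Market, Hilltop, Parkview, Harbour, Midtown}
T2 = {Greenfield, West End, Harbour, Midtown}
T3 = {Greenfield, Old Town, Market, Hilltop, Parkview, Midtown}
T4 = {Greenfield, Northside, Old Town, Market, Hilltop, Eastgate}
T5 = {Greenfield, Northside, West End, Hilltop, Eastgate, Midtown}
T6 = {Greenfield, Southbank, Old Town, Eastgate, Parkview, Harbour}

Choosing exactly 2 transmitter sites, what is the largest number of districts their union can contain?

Choosing T1, T6 covers {Greenfield, Southbank, Northside, Old Town, Market, Hilltop, Eastgate, Parkview, Harbour, Midtown} — 10 districts.
No choice of 2 transmitter sites does better; here West End is left uncovered.

10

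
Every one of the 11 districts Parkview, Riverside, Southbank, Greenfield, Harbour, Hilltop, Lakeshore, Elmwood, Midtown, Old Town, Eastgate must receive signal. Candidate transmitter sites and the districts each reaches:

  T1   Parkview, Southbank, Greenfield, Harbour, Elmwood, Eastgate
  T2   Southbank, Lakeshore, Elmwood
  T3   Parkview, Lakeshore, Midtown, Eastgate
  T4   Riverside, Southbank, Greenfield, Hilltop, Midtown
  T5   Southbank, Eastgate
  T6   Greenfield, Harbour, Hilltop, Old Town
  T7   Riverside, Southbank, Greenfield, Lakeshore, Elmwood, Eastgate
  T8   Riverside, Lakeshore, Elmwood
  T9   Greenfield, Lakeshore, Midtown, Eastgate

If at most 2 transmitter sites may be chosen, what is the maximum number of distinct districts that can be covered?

Choosing T1, T4 covers {Parkview, Riverside, Southbank, Greenfield, Harbour, Hilltop, Elmwood, Midtown, Eastgate} — 9 districts.
No choice of 2 transmitter sites does better; here Lakeshore, Old Town are left uncovered.

9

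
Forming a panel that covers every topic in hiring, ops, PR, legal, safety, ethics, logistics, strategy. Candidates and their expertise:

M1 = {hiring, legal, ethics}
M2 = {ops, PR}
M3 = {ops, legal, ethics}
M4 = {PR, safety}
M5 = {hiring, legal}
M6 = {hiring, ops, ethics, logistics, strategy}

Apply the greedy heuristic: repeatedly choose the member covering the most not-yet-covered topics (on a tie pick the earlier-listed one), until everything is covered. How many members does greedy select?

3

Pick 1: M6 covers 5 new topics (hiring, ops, ethics, logistics, strategy).
Pick 2: M4 covers 2 new topics (PR, safety).
Pick 3: M1 covers 1 new topics (legal).
Greedy uses 3 members.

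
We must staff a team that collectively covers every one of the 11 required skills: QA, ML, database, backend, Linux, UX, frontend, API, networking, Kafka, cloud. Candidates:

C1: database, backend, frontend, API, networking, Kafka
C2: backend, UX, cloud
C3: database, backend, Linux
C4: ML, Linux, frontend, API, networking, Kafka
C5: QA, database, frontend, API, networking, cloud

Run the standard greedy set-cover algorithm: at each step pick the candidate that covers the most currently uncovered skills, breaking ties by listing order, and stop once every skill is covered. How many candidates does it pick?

Pick 1: C1 covers 6 new skills (database, backend, frontend, API, networking, Kafka).
Pick 2: C2 covers 2 new skills (UX, cloud).
Pick 3: C4 covers 2 new skills (ML, Linux).
Pick 4: C5 covers 1 new skills (QA).
Greedy uses 4 candidates. (The true minimum is 3.)

4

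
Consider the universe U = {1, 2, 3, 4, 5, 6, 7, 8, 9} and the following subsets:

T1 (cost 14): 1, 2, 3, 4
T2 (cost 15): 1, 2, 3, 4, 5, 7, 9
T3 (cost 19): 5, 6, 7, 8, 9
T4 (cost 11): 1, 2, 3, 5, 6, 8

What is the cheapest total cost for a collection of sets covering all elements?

26

T2, T4 cover every element at cost 15 + 11 = 26.
Any cover uses at least 2 sets; among all covering selections none totals below 26.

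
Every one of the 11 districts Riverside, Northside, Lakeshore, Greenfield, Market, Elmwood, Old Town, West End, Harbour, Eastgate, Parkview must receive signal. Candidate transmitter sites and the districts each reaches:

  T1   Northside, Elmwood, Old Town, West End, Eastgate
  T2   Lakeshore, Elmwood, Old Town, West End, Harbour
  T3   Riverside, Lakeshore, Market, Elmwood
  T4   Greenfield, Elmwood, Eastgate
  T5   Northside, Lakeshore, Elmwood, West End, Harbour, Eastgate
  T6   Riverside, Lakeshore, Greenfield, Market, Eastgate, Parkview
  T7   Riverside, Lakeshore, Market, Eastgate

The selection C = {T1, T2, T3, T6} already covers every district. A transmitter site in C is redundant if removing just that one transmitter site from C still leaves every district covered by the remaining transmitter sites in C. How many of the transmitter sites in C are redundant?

Drop T1: Northside uncovered — not redundant.
Drop T2: Harbour uncovered — not redundant.
Drop T3: the rest still cover every district — redundant.
Drop T6: Greenfield, Parkview uncovered — not redundant.
1 redundant: T3.

1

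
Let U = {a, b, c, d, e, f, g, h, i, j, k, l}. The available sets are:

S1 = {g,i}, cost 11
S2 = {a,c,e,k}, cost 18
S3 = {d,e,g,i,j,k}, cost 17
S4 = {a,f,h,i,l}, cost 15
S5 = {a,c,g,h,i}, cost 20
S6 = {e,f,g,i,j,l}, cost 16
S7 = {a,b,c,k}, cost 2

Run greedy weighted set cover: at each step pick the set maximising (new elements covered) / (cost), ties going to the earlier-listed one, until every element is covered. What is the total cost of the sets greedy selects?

50

Pick 1: S7 adds 4 new (a, b, c, k) at cost 2 (ratio 4/2).
Pick 2: S6 adds 6 new (e, f, g, i, j, l) at cost 16 (ratio 6/16).
Pick 3: S4 adds 1 new (h) at cost 15 (ratio 1/15).
Pick 4: S3 adds 1 new (d) at cost 17 (ratio 1/17).
Greedy total cost: 2 + 16 + 15 + 17 = 50. (The true optimum is 34, so greedy overshoots here.)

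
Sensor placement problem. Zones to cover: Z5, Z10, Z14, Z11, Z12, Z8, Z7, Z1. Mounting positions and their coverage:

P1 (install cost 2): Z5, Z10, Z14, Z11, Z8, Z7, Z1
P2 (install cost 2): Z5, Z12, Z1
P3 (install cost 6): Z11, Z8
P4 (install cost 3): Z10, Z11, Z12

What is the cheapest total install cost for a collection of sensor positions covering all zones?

4

P1, P2 cover every zone at install cost 2 + 2 = 4.
Any cover uses at least 2 sensor positions; among all covering selections none totals below 4.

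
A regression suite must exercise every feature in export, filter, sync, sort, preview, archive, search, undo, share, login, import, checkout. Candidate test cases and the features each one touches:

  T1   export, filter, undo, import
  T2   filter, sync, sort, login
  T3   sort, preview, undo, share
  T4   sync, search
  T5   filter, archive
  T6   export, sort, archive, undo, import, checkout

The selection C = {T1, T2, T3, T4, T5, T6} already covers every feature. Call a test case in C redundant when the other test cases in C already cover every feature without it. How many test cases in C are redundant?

2

Drop T1: the rest still cover every feature — redundant.
Drop T2: login uncovered — not redundant.
Drop T3: preview, share uncovered — not redundant.
Drop T4: search uncovered — not redundant.
Drop T5: the rest still cover every feature — redundant.
Drop T6: checkout uncovered — not redundant.
2 redundant: T1, T5.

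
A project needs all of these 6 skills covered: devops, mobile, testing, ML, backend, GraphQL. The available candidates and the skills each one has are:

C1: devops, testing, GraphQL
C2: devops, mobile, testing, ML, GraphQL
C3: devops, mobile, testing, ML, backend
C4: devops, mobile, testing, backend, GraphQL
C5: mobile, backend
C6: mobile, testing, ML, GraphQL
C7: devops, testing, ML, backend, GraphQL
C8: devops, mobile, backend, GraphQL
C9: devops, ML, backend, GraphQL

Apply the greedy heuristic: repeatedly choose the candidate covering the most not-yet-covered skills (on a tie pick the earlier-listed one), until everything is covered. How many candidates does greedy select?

2

Pick 1: C2 covers 5 new skills (devops, mobile, testing, ML, GraphQL).
Pick 2: C3 covers 1 new skills (backend).
Greedy uses 2 candidates.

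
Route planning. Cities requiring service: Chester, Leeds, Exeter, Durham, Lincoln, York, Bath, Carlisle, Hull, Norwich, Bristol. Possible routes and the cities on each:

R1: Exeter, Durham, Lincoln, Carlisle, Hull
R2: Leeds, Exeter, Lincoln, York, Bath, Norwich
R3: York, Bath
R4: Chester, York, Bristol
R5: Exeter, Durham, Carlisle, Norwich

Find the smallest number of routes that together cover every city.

3

R1, R2, R4 together cover {Chester, Leeds, Exeter, Durham, Lincoln, York, Bath, Carlisle, Hull, Norwich, Bristol} — every city.
No 2 of the 5 routes cover everything (all 10 pairs fall short), so 3 is minimum.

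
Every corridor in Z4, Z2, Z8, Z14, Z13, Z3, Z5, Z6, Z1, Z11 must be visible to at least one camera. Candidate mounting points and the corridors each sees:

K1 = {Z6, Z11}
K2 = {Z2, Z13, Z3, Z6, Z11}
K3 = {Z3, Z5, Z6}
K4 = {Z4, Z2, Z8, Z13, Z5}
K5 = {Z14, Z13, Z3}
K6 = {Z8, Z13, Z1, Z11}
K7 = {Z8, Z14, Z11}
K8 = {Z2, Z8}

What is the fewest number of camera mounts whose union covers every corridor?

K1, K4, K5, K6 together cover {Z4, Z2, Z8, Z14, Z13, Z3, Z5, Z6, Z1, Z11} — every corridor.
No 3 of the 8 camera mounts cover everything (all 56 triples fall short), so 4 is minimum.

4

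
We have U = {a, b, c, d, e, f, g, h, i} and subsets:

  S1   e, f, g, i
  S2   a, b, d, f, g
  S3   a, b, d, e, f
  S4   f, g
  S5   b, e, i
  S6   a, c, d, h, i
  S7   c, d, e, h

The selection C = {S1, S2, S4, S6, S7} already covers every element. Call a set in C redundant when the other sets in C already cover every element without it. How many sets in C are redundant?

Drop S1: the rest still cover every element — redundant.
Drop S2: b uncovered — not redundant.
Drop S4: the rest still cover every element — redundant.
Drop S6: the rest still cover every element — redundant.
Drop S7: the rest still cover every element — redundant.
4 redundant: S1, S4, S6, S7.

4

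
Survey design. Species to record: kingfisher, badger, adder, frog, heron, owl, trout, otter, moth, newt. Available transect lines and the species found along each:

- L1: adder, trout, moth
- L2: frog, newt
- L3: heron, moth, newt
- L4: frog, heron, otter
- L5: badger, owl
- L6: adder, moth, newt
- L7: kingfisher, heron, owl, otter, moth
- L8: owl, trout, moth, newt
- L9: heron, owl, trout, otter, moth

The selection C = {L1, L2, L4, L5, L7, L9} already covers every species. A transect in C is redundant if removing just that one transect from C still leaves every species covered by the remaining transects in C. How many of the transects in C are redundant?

2

Drop L1: adder uncovered — not redundant.
Drop L2: newt uncovered — not redundant.
Drop L4: the rest still cover every species — redundant.
Drop L5: badger uncovered — not redundant.
Drop L7: kingfisher uncovered — not redundant.
Drop L9: the rest still cover every species — redundant.
2 redundant: L4, L9.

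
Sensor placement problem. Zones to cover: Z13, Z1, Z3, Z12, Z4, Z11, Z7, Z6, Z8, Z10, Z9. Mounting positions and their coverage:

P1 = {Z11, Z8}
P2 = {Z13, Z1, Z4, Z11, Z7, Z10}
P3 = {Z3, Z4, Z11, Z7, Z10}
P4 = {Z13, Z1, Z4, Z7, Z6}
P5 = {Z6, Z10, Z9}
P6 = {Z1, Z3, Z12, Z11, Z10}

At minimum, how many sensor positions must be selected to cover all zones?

P1, P2, P5, P6 together cover {Z13, Z1, Z3, Z12, Z4, Z11, Z7, Z6, Z8, Z10, Z9} — every zone.
No 3 of the 6 sensor positions cover everything (all 20 triples fall short), so 4 is minimum.

4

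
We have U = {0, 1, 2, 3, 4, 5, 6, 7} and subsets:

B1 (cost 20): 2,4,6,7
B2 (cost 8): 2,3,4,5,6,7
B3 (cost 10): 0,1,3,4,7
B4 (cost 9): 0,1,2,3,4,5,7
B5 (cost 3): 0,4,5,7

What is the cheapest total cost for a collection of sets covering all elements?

17

B2, B4 cover every element at cost 8 + 9 = 17.
Any cover uses at least 2 sets; among all covering selections none totals below 17.
Greedy by coverage-per-cost would pick B5, B2, B4 for 20 — worse than the optimum 17.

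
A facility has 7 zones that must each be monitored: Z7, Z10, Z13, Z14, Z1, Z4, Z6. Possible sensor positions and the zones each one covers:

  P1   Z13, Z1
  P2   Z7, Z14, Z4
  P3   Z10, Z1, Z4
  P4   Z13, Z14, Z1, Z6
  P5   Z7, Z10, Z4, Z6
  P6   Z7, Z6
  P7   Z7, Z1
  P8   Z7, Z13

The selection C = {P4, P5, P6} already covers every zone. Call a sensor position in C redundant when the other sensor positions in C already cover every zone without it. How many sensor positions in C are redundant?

1

Drop P4: Z13, Z14, Z1 uncovered — not redundant.
Drop P5: Z10, Z4 uncovered — not redundant.
Drop P6: the rest still cover every zone — redundant.
1 redundant: P6.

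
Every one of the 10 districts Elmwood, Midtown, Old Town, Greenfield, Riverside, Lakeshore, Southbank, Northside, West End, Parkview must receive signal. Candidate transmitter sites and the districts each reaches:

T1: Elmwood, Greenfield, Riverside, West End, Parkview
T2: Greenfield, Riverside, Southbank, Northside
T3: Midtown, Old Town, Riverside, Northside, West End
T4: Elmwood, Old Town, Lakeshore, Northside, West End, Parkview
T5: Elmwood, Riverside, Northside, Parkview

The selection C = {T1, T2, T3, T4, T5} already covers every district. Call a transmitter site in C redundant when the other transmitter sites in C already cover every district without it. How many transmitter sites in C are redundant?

2

Drop T1: the rest still cover every district — redundant.
Drop T2: Southbank uncovered — not redundant.
Drop T3: Midtown uncovered — not redundant.
Drop T4: Lakeshore uncovered — not redundant.
Drop T5: the rest still cover every district — redundant.
2 redundant: T1, T5.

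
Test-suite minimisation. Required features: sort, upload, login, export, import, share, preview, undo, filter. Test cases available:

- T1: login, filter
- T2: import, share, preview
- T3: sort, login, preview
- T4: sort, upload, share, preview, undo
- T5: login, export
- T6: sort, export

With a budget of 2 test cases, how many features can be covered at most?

7

Choosing T1, T4 covers {sort, upload, login, share, preview, undo, filter} — 7 features.
No choice of 2 test cases does better; here export, import are left uncovered.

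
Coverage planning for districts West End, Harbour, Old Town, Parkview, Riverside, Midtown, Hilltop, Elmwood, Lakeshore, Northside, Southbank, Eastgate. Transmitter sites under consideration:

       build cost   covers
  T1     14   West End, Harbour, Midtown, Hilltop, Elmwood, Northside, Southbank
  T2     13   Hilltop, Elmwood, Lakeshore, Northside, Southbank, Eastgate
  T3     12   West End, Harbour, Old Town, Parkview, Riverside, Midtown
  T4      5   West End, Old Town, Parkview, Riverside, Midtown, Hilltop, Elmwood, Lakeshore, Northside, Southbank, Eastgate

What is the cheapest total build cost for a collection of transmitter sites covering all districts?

T3, T4 cover every district at build cost 12 + 5 = 17.
Any cover uses at least 2 transmitter sites; among all covering selections none totals below 17.

17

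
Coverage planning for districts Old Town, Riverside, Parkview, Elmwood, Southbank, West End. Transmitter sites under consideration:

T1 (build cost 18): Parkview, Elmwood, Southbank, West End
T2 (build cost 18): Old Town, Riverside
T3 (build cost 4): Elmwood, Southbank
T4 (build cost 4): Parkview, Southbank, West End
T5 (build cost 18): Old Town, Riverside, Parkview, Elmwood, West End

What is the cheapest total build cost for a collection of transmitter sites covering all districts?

22

T3, T5 cover every district at build cost 4 + 18 = 22.
Any cover uses at least 2 transmitter sites; among all covering selections none totals below 22.
Greedy by coverage-per-build cost would pick T4, T3, T2 for 26 — worse than the optimum 22.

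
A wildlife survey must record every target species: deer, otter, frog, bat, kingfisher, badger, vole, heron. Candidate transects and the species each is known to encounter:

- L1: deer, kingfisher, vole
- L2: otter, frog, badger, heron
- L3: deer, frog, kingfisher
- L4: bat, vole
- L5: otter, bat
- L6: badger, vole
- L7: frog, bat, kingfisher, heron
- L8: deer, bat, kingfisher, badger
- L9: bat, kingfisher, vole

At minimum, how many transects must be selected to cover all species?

L1, L2, L4 together cover {deer, otter, frog, bat, kingfisher, badger, vole, heron} — every species.
No 2 of the 9 transects cover everything (all 36 pairs fall short), so 3 is minimum.

3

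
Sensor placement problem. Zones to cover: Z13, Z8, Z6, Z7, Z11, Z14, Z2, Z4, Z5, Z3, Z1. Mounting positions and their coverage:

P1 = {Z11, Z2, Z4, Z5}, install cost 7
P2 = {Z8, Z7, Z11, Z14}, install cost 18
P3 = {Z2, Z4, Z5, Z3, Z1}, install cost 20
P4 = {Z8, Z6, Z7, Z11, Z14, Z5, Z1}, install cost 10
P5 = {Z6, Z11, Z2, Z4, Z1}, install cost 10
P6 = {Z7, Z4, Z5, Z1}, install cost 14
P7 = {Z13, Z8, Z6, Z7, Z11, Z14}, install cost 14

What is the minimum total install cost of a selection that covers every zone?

34

P3, P7 cover every zone at install cost 20 + 14 = 34.
Any cover uses at least 2 sensor positions; among all covering selections none totals below 34.
Greedy by coverage-per-install cost would pick P4, P1, P7, P3 for 51 — worse than the optimum 34.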